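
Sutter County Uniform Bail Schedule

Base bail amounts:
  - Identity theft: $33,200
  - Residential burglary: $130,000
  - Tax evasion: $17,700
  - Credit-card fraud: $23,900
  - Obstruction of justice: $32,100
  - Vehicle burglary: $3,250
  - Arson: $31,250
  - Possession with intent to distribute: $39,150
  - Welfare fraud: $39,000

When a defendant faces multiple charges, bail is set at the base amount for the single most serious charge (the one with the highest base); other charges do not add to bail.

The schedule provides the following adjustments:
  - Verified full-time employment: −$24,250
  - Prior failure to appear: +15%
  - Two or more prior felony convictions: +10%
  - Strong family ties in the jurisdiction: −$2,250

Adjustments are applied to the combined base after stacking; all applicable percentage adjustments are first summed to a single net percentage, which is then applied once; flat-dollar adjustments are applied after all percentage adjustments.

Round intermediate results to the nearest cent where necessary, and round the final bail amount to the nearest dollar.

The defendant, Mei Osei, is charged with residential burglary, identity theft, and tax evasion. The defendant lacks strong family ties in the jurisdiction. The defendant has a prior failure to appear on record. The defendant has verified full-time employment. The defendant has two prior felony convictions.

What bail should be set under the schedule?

$138,250

Base amounts from the schedule: residential burglary $130,000; identity theft $33,200; tax evasion $17,700.
Stacking rule: use the highest base only. Highest is residential burglary at $130,000. Combined base = $130,000.
Net percentage adjustment: +15% +10% = +25%. $130,000 × 1.25 = $162,500.
Verified full-time employment (−$24,250 flat): $162,500 − $24,250 = $138,250.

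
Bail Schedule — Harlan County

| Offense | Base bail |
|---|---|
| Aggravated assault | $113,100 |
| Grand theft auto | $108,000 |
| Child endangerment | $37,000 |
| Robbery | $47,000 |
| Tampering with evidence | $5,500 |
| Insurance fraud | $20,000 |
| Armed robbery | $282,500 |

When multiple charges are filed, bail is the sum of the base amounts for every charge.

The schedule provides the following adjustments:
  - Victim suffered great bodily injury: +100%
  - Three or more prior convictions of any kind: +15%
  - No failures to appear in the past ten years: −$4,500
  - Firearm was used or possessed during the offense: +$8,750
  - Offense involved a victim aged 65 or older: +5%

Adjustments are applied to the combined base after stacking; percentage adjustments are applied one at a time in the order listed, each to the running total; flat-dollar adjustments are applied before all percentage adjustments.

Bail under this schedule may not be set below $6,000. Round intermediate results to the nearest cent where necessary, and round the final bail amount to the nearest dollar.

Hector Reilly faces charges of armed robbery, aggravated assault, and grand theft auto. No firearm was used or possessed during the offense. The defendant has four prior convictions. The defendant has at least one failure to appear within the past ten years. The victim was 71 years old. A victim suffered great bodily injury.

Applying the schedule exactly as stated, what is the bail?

Base amounts from the schedule: armed robbery $282,500; aggravated assault $113,100; grand theft auto $108,000.
Stacking rule: sum of all bases. $282,500 + $113,100 + $108,000 = $503,600.
Victim suffered great bodily injury (+100%): $503,600 × 2 = $1,007,200.
Three or more prior convictions of any kind (+15%): $1,007,200 × 1.15 = $1,158,280.
Offense involved a victim aged 65 or older (+5%): $1,158,280 × 1.05 = $1,216,194.
$1,216,194 is at or above the $6,000 minimum.

$1,216,194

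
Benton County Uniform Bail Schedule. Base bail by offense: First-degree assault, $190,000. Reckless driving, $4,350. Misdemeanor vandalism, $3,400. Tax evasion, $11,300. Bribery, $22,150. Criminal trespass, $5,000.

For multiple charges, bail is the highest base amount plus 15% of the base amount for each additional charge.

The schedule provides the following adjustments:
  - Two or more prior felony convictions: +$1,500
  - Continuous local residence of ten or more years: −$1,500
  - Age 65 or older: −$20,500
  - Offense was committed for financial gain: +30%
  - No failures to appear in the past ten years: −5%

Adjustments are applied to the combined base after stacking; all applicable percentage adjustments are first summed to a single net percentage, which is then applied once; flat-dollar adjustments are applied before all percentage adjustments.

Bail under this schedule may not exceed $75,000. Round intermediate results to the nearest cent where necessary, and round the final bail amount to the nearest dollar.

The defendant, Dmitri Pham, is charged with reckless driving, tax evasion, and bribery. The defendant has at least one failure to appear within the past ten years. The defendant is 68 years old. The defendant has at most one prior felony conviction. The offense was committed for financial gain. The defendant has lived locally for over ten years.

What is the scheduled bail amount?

Base amounts from the schedule: reckless driving $4,350; tax evasion $11,300; bribery $22,150.
Stacking rule: highest base plus 15% of each additional charge. Highest is bribery at $22,150. Additional: $4,350 × 15% = $652.50; $11,300 × 15% = $1,695. Combined base = $22,150 + $2,347.50 = $24,497.50.
Continuous local residence of ten or more years (−$1,500 flat): $24,497.50 − $1,500 = $22,997.50.
Age 65 or older (−$20,500 flat): $22,997.50 − $20,500 = $2,497.50.
Offense was committed for financial gain (+30%): $2,497.50 × 1.3 = $3,246.75.
$3,246.75 is within the $75,000 maximum.
Rounded to the nearest dollar: $3,247.

$3,247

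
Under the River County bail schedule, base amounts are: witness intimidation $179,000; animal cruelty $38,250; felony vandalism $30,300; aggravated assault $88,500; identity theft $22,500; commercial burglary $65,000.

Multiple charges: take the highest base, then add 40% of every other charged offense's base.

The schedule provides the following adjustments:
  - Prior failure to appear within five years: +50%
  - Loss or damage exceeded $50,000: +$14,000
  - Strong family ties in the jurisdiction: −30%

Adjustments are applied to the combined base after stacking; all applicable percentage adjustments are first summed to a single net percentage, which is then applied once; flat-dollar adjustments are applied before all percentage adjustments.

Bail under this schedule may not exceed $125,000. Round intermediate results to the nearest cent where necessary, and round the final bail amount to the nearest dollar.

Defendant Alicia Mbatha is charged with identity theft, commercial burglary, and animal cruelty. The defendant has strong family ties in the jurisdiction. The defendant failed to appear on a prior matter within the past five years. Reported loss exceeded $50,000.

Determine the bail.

$123,960

Base amounts from the schedule: identity theft $22,500; commercial burglary $65,000; animal cruelty $38,250.
Stacking rule: highest base plus 40% of each additional charge. Highest is commercial burglary at $65,000. Additional: $22,500 × 40% = $9,000; $38,250 × 40% = $15,300. Combined base = $65,000 + $24,300 = $89,300.
Loss or damage exceeded $50,000 (+$14,000 flat): $89,300 + $14,000 = $103,300.
Net percentage adjustment: +50% −30% = +20%. $103,300 × 1.2 = $123,960.
$123,960 is within the $125,000 maximum.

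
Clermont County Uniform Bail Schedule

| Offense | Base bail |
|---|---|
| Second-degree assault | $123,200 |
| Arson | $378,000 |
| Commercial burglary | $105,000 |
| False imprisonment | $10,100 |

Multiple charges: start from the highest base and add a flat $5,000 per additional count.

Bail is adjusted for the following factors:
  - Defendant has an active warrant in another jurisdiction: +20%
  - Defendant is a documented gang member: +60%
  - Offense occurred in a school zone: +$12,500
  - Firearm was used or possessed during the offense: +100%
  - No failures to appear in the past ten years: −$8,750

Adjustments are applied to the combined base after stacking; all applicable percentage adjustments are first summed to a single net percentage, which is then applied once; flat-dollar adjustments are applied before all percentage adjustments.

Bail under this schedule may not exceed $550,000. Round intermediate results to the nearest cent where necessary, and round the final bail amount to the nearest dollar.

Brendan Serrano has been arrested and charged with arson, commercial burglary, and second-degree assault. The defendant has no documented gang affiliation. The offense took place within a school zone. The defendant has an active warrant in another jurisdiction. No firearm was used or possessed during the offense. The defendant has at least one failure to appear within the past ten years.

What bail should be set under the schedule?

$480,600

Base amounts from the schedule: arson $378,000; commercial burglary $105,000; second-degree assault $123,200.
Stacking rule: highest base plus $5,000 per additional charge. Highest is arson at $378,000; 2 additional charges → +$10,000. Combined base = $388,000.
Offense occurred in a school zone (+$12,500 flat): $388,000 + $12,500 = $400,500.
Defendant has an active warrant in another jurisdiction (+20%): $400,500 × 1.2 = $480,600.
$480,600 is within the $550,000 maximum.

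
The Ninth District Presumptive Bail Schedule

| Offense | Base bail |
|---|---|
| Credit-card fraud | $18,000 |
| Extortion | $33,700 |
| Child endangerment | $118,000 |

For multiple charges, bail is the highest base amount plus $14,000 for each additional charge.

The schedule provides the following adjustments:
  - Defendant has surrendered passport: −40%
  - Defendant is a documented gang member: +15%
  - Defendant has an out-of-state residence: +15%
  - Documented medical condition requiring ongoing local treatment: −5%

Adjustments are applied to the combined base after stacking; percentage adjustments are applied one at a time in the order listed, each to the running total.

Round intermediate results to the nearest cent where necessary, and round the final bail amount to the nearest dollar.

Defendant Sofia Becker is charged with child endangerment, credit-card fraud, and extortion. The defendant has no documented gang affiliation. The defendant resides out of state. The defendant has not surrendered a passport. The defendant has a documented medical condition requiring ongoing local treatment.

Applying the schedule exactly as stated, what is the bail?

$159,505

Base amounts from the schedule: child endangerment $118,000; credit-card fraud $18,000; extortion $33,700.
Stacking rule: highest base plus $14,000 per additional charge. Highest is child endangerment at $118,000; 2 additional charges → +$28,000. Combined base = $146,000.
Defendant has an out-of-state residence (+15%): $146,000 × 1.15 = $167,900.
Documented medical condition requiring ongoing local treatment (−5%): $167,900 × 0.95 = $159,505.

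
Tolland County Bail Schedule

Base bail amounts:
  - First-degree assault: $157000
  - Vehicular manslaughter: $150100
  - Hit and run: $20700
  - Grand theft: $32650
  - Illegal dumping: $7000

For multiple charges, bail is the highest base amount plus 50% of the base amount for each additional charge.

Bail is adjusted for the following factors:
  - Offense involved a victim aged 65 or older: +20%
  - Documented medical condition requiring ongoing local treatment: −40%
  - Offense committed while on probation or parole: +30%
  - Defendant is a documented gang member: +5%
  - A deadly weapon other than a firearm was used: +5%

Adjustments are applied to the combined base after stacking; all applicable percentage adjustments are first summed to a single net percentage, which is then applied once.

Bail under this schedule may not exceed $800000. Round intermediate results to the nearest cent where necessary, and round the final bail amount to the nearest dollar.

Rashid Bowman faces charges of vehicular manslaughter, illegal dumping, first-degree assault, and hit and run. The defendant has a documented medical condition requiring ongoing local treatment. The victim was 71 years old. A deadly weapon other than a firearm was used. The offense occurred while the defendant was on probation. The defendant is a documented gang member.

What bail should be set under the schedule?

Base amounts from the schedule: vehicular manslaughter $150100; illegal dumping $7000; first-degree assault $157000; hit and run $20700.
Stacking rule: highest base plus 50% of each additional charge. Highest is first-degree assault at $157000. Additional: $150100 × 50% = $75050; $7000 × 50% = $3500; $20700 × 50% = $10350. Combined base = $157000 + $88900 = $245900.
Net percentage adjustment: +20% −40% +30% +5% +5% = +20%. $245900 × 1.2 = $295080.
$295080 is within the $800000 maximum.

$295080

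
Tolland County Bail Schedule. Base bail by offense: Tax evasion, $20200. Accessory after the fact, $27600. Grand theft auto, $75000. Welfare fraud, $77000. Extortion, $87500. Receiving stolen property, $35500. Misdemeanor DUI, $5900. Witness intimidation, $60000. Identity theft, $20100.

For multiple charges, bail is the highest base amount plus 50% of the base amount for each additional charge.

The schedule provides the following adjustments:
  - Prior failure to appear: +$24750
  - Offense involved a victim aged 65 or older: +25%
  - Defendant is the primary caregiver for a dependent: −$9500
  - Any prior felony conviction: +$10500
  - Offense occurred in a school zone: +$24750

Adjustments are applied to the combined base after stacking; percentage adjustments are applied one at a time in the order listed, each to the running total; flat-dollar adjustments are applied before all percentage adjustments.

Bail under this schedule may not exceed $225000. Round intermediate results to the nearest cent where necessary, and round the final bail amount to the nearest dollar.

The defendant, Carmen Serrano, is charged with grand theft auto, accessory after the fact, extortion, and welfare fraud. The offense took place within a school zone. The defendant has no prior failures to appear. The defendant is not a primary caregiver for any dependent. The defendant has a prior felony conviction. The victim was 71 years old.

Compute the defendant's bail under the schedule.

$225000

Base amounts from the schedule: grand theft auto $75000; accessory after the fact $27600; extortion $87500; welfare fraud $77000.
Stacking rule: highest base plus 50% of each additional charge. Highest is extortion at $87500. Additional: $75000 × 50% = $37500; $27600 × 50% = $13800; $77000 × 50% = $38500. Combined base = $87500 + $89800 = $177300.
Any prior felony conviction (+$10500 flat): $177300 + $10500 = $187800.
Offense occurred in a school zone (+$24750 flat): $187800 + $24750 = $212550.
Offense involved a victim aged 65 or older (+25%): $212550 × 1.25 = $265687.50.
Result $265687.50 exceeds the maximum of $225000; bail is capped at $225000.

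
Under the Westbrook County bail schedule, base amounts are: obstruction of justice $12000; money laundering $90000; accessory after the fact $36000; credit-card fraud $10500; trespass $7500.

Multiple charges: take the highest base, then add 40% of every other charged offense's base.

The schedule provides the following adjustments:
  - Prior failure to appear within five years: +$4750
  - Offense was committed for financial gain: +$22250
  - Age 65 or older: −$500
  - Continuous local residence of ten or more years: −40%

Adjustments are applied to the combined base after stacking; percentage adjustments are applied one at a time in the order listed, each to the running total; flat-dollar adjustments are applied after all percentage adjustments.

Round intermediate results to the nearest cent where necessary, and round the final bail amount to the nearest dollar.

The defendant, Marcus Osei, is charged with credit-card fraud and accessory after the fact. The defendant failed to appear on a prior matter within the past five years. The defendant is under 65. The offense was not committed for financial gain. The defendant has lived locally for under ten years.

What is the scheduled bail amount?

Base amounts from the schedule: credit-card fraud $10500; accessory after the fact $36000.
Stacking rule: highest base plus 40% of each additional charge. Highest is accessory after the fact at $36000. Additional: $10500 × 40% = $4200. Combined base = $36000 + $4200 = $40200.
Prior failure to appear within five years (+$4750 flat): $40200 + $4750 = $44950.

$44950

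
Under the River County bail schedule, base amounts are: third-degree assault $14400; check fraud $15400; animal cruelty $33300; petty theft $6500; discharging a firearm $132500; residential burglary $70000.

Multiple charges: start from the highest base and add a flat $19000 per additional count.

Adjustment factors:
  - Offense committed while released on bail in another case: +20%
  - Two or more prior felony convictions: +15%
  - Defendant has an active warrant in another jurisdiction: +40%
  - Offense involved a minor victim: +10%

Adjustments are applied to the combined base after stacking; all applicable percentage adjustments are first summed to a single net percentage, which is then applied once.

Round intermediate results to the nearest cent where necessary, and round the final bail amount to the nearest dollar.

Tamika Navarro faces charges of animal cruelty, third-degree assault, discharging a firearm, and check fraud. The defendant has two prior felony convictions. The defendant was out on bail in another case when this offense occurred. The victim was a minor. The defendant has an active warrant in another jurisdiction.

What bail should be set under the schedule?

Base amounts from the schedule: animal cruelty $33300; third-degree assault $14400; discharging a firearm $132500; check fraud $15400.
Stacking rule: highest base plus $19000 per additional charge. Highest is discharging a firearm at $132500; 3 additional charges → +$57000. Combined base = $189500.
Net percentage adjustment: +20% +15% +40% +10% = +85%. $189500 × 1.85 = $350575.

$350575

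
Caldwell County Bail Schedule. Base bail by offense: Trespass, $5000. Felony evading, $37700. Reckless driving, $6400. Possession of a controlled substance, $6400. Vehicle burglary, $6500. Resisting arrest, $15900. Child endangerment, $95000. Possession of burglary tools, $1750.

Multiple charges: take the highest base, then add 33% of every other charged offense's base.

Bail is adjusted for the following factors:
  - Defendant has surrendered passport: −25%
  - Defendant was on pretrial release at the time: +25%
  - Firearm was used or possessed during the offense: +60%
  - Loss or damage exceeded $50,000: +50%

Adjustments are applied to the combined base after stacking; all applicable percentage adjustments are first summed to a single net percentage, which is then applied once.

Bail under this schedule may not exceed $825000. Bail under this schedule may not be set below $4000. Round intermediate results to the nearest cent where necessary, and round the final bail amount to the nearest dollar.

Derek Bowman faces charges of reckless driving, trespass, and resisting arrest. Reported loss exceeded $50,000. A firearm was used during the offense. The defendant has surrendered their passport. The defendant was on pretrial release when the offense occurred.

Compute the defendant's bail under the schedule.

$41290

Base amounts from the schedule: reckless driving $6400; trespass $5000; resisting arrest $15900.
Stacking rule: highest base plus 33% of each additional charge. Highest is resisting arrest at $15900. Additional: $6400 × 33% = $2112; $5000 × 33% = $1650. Combined base = $15900 + $3762 = $19662.
Net percentage adjustment: −25% +25% +60% +50% = +110%. $19662 × 2.1 = $41290.20.
$41290.20 is within the $825000 maximum.
$41290.20 is at or above the $4000 minimum.
Rounded to the nearest dollar: $41290.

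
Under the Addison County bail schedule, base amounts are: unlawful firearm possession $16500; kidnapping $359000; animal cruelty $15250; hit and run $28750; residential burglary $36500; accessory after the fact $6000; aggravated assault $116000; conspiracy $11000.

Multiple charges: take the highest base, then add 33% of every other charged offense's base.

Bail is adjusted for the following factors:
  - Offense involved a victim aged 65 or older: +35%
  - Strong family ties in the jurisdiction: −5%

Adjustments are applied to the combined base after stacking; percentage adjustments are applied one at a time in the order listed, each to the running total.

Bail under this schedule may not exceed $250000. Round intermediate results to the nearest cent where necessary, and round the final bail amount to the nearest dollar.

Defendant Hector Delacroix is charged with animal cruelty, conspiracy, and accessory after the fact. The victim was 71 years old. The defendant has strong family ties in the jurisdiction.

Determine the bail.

$26753

Base amounts from the schedule: animal cruelty $15250; conspiracy $11000; accessory after the fact $6000.
Stacking rule: highest base plus 33% of each additional charge. Highest is animal cruelty at $15250. Additional: $11000 × 33% = $3630; $6000 × 33% = $1980. Combined base = $15250 + $5610 = $20860.
Offense involved a victim aged 65 or older (+35%): $20860 × 1.35 = $28161.
Strong family ties in the jurisdiction (−5%): $28161 × 0.95 = $26752.95.
$26752.95 is within the $250000 maximum.
Rounded to the nearest dollar: $26753.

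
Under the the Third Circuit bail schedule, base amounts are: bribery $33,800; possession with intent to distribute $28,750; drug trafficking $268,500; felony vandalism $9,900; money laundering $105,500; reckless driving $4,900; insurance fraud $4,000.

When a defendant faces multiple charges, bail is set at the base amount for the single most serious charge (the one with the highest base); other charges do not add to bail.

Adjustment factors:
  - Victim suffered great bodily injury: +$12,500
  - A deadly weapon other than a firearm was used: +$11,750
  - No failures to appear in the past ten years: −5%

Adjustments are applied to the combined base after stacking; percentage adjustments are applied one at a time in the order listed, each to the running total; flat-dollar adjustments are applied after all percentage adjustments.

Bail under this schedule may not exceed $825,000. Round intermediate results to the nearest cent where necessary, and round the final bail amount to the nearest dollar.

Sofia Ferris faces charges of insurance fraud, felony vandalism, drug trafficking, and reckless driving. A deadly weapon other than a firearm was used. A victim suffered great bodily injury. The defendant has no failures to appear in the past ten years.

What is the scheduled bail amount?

$279,325

Base amounts from the schedule: insurance fraud $4,000; felony vandalism $9,900; drug trafficking $268,500; reckless driving $4,900.
Stacking rule: use the highest base only. Highest is drug trafficking at $268,500. Combined base = $268,500.
No failures to appear in the past ten years (−5%): $268,500 × 0.95 = $255,075.
Victim suffered great bodily injury (+$12,500 flat): $255,075 + $12,500 = $267,575.
A deadly weapon other than a firearm was used (+$11,750 flat): $267,575 + $11,750 = $279,325.
$279,325 is within the $825,000 maximum.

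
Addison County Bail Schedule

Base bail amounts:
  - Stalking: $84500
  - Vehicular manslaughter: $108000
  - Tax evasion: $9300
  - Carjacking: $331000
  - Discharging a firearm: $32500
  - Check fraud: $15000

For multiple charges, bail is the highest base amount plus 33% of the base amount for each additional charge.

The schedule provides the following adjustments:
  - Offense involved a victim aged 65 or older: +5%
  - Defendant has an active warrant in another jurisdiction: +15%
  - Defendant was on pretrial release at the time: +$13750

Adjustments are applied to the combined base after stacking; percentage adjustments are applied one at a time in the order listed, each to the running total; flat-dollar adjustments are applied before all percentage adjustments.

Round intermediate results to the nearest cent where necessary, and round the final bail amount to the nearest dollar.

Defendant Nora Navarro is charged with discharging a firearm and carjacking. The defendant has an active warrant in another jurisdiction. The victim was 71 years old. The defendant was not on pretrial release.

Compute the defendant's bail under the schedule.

Base amounts from the schedule: discharging a firearm $32500; carjacking $331000.
Stacking rule: highest base plus 33% of each additional charge. Highest is carjacking at $331000. Additional: $32500 × 33% = $10725. Combined base = $331000 + $10725 = $341725.
Offense involved a victim aged 65 or older (+5%): $341725 × 1.05 = $358811.25.
Defendant has an active warrant in another jurisdiction (+15%): $358811.25 × 1.15 = $412632.94.
Rounded to the nearest dollar: $412633.

$412633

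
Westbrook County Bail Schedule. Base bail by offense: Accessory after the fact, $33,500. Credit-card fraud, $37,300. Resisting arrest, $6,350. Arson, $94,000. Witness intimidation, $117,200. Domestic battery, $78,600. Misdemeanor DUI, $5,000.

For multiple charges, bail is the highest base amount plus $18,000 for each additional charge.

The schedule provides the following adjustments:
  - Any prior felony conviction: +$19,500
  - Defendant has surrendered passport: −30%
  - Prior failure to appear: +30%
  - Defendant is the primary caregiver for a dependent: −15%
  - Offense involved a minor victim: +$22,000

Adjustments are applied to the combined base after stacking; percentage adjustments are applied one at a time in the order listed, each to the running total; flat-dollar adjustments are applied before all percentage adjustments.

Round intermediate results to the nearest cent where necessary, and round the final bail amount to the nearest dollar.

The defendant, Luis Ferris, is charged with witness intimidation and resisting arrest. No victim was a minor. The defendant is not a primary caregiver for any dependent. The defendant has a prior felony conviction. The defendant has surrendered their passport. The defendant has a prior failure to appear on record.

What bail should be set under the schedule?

Base amounts from the schedule: witness intimidation $117,200; resisting arrest $6,350.
Stacking rule: highest base plus $18,000 per additional charge. Highest is witness intimidation at $117,200; 1 additional charge → +$18,000. Combined base = $135,200.
Any prior felony conviction (+$19,500 flat): $135,200 + $19,500 = $154,700.
Defendant has surrendered passport (−30%): $154,700 × 0.7 = $108,290.
Prior failure to appear (+30%): $108,290 × 1.3 = $140,777.

$140,777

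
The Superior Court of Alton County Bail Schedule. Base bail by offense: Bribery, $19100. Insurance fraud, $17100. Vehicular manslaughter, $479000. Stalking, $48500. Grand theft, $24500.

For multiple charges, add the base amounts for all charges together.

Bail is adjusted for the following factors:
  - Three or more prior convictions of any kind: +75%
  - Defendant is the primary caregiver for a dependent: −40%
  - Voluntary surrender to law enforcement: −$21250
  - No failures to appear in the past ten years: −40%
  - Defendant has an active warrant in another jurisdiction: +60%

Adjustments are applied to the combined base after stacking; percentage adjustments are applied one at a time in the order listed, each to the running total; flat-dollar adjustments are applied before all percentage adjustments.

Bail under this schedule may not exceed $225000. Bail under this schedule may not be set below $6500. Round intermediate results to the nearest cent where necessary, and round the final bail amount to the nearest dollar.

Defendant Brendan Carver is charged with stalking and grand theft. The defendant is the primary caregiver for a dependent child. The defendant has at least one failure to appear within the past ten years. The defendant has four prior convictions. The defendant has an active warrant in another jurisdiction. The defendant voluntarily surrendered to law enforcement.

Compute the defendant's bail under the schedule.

Base amounts from the schedule: stalking $48500; grand theft $24500.
Stacking rule: sum of all bases. $48500 + $24500 = $73000.
Voluntary surrender to law enforcement (−$21250 flat): $73000 − $21250 = $51750.
Three or more prior convictions of any kind (+75%): $51750 × 1.75 = $90562.50.
Defendant is the primary caregiver for a dependent (−40%): $90562.50 × 0.6 = $54337.50.
Defendant has an active warrant in another jurisdiction (+60%): $54337.50 × 1.6 = $86940.
$86940 is within the $225000 maximum.
$86940 is at or above the $6500 minimum.

$86940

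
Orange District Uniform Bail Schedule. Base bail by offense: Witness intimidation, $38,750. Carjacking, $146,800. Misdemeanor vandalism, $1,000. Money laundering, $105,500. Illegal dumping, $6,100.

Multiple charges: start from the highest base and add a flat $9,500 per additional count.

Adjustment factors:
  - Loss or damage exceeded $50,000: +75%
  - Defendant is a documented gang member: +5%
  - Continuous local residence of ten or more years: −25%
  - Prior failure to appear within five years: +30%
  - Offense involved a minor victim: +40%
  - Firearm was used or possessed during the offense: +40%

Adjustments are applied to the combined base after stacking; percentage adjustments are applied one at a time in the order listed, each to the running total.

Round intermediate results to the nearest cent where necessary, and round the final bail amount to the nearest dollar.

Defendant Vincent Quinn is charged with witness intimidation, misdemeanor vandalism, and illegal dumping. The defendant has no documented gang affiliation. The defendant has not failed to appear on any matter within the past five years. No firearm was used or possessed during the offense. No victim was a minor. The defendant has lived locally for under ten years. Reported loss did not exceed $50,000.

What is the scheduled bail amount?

Base amounts from the schedule: witness intimidation $38,750; misdemeanor vandalism $1,000; illegal dumping $6,100.
Stacking rule: highest base plus $9,500 per additional charge. Highest is witness intimidation at $38,750; 2 additional charges → +$19,000. Combined base = $57,750.
No adjustment factors apply to this defendant.

$57,750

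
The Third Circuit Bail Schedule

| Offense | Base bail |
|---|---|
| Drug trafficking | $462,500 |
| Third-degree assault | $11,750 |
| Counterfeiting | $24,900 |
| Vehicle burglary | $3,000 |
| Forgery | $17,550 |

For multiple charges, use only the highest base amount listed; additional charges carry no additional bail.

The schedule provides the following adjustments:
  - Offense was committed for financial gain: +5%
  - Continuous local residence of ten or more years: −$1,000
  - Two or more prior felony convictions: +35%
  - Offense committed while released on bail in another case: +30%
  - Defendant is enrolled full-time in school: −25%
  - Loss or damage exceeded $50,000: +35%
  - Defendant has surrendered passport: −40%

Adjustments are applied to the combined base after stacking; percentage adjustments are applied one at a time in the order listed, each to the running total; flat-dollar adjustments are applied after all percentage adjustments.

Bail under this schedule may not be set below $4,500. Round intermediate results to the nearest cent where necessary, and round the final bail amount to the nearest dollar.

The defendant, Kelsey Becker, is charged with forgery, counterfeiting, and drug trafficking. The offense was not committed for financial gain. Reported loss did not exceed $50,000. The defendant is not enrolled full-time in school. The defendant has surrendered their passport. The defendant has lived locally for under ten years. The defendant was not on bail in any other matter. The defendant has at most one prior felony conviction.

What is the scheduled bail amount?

Base amounts from the schedule: forgery $17,550; counterfeiting $24,900; drug trafficking $462,500.
Stacking rule: use the highest base only. Highest is drug trafficking at $462,500. Combined base = $462,500.
Defendant has surrendered passport (−40%): $462,500 × 0.6 = $277,500.
$277,500 is at or above the $4,500 minimum.

$277,500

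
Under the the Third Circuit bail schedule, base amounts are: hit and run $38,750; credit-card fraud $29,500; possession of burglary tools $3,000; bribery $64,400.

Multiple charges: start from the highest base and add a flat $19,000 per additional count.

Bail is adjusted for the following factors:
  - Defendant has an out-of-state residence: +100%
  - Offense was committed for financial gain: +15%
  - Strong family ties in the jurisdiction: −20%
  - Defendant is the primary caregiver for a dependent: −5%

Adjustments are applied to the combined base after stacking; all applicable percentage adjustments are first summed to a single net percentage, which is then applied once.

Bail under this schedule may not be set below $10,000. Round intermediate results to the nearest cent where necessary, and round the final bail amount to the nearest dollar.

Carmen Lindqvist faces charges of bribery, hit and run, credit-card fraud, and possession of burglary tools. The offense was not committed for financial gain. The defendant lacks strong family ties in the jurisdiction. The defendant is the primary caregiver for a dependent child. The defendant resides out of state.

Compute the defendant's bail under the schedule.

$236,730

Base amounts from the schedule: bribery $64,400; hit and run $38,750; credit-card fraud $29,500; possession of burglary tools $3,000.
Stacking rule: highest base plus $19,000 per additional charge. Highest is bribery at $64,400; 3 additional charges → +$57,000. Combined base = $121,400.
Net percentage adjustment: +100% −5% = +95%. $121,400 × 1.95 = $236,730.
$236,730 is at or above the $10,000 minimum.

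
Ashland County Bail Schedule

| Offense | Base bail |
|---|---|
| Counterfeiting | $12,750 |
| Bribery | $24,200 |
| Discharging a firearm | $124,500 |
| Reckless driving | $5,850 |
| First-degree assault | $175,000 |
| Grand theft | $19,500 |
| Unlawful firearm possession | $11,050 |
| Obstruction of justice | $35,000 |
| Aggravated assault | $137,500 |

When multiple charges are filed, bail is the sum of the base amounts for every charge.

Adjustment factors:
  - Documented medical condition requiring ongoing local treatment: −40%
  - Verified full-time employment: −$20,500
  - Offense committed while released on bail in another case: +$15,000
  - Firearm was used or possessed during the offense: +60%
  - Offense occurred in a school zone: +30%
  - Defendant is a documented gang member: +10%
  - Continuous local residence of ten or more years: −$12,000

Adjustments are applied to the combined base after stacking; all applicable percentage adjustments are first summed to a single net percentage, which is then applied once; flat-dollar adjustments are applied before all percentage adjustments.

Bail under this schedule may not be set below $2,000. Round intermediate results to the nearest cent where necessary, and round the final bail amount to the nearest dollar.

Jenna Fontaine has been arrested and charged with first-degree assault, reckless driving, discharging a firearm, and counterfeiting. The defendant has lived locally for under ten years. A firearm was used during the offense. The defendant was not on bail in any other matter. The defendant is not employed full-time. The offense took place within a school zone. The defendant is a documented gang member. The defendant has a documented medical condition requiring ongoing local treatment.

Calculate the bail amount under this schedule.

$508,960

Base amounts from the schedule: first-degree assault $175,000; reckless driving $5,850; discharging a firearm $124,500; counterfeiting $12,750.
Stacking rule: sum of all bases. $175,000 + $5,850 + $124,500 + $12,750 = $318,100.
Net percentage adjustment: −40% +60% +30% +10% = +60%. $318,100 × 1.6 = $508,960.
$508,960 is at or above the $2,000 minimum.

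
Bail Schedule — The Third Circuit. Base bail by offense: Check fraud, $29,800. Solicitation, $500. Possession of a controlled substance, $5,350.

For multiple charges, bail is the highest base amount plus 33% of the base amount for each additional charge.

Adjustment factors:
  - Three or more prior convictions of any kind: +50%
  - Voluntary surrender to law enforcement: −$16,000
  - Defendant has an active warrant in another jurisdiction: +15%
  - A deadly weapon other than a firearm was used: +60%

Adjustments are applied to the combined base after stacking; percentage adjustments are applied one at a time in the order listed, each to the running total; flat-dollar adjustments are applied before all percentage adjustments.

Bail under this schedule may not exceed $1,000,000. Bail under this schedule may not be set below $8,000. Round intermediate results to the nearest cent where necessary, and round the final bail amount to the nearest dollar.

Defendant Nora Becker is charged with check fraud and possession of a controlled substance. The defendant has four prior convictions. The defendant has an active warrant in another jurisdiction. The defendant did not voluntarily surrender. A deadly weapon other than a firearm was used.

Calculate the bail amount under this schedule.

$87,121

Base amounts from the schedule: check fraud $29,800; possession of a controlled substance $5,350.
Stacking rule: highest base plus 33% of each additional charge. Highest is check fraud at $29,800. Additional: $5,350 × 33% = $1,765.50. Combined base = $29,800 + $1,765.50 = $31,565.50.
Three or more prior convictions of any kind (+50%): $31,565.50 × 1.5 = $47,348.25.
Defendant has an active warrant in another jurisdiction (+15%): $47,348.25 × 1.15 = $54,450.49.
A deadly weapon other than a firearm was used (+60%): $54,450.49 × 1.6 = $87,120.78.
$87,120.78 is within the $1,000,000 maximum.
$87,120.78 is at or above the $8,000 minimum.
Rounded to the nearest dollar: $87,121.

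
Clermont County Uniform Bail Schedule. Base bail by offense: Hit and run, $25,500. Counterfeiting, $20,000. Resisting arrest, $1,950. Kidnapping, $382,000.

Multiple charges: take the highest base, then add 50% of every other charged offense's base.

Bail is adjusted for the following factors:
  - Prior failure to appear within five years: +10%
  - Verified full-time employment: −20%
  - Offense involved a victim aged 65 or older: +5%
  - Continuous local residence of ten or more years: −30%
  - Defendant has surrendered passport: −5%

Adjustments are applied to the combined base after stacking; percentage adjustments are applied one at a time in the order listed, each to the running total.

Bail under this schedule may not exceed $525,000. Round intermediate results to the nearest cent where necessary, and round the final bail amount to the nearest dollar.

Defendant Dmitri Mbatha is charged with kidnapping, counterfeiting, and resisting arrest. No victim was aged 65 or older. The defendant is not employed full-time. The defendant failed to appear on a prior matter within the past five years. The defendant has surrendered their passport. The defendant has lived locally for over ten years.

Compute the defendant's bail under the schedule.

$287,461

Base amounts from the schedule: kidnapping $382,000; counterfeiting $20,000; resisting arrest $1,950.
Stacking rule: highest base plus 50% of each additional charge. Highest is kidnapping at $382,000. Additional: $20,000 × 50% = $10,000; $1,950 × 50% = $975. Combined base = $382,000 + $10,975 = $392,975.
Prior failure to appear within five years (+10%): $392,975 × 1.1 = $432,272.50.
Continuous local residence of ten or more years (−30%): $432,272.50 × 0.7 = $302,590.75.
Defendant has surrendered passport (−5%): $302,590.75 × 0.95 = $287,461.21.
$287,461.21 is within the $525,000 maximum.
Rounded to the nearest dollar: $287,461.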